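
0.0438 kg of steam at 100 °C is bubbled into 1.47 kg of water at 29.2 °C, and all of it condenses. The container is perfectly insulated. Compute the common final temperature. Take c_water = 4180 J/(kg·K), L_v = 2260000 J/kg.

T_f ≈ 46.9 °C

Energy conservation, ΣQ = 0:
steam→water at 100 °C releases m L_v = 0.0438×2260000 = 98988
  condensate cools 100→T: 0.0438×4180×(T − 100) = 183.08(T − 100)
  original water: 6144.6(T − 29.2)
6327.7 T = 98988 + 18308 + 179422 = 296719
T ≈ 46.89 °C — below 100 °C, confirming all the steam condensed.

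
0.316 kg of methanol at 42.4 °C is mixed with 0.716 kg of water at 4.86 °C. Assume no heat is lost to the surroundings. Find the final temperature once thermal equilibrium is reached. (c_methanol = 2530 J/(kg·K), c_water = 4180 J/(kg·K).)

T_f ≈ 12.8 °C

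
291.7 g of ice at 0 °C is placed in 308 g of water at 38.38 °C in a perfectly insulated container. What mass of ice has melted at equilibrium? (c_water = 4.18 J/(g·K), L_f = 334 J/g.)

Cooling the water to 0 °C releases 308×4.18×38.38 = 49412 J.
Melting all 291.7 g of ice would need 291.7×334 = 97428 J.
49412 J < 97428 J, so only part of the ice melts and the system sits at 0 °C.
Mass melted = 49412/334 ≈ 147.9 g.

m_melted ≈ 148 g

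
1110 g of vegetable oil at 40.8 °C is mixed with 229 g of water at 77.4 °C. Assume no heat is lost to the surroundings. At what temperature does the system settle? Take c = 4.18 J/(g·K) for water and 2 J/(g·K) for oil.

T_f ≈ 51.8 °C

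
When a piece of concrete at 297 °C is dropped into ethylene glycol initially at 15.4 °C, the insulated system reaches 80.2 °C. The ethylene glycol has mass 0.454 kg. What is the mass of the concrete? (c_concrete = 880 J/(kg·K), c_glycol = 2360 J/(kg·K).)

Heat lost by the concrete = heat gained by the glycol:
m·880·(297 − 80.2) = 0.454·2360·(80.2 − 15.4)
190784 m = 69429  ⇒  m ≈ 0.3639 kg

m ≈ 0.364 kg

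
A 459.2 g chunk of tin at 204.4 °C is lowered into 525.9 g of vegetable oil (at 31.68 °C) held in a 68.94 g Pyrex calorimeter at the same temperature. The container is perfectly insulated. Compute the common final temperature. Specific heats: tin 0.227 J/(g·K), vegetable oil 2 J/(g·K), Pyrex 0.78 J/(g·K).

Heat gained plus heat lost sum to zero:
459.2×0.227×(T − 204.4) + 525.9×2×(T − 31.68) + 68.94×0.78×(T − 31.68) = 0
104.24(T − 204.4) + 1051.8(T − 31.68) + 53.77(T − 31.68) = 0
(104.24 + 1051.8 + 53.77) T = 104.24×204.4 + 1051.8×31.68 + 53.77×31.68
T = 56331 / 1209.8 = 46.6 °C

T_f ≈ 46.6 °C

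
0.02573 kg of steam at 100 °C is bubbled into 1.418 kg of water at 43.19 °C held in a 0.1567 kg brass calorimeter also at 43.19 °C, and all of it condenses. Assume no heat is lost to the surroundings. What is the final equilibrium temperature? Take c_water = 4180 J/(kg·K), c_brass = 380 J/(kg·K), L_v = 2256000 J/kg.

T_f ≈ 53.7 °C

Energy conservation, ΣQ = 0:
latent heat released on condensation: 0.02573×2256000 = 58047
  condensate cools 100→T: 0.02573×4180×(T − 100) = 107.55(T − 100)
  water warms: 1.418×4180×(T − 43.19) = 5927.2(T − 43.19)
  brass cup: 0.1567×380×(T − 43.19) = 59.55(T − 43.19)
6094.3 T = 58047 + 10755 + 258569 = 327371
T ≈ 53.72 °C — below 100 °C, confirming all the steam condensed.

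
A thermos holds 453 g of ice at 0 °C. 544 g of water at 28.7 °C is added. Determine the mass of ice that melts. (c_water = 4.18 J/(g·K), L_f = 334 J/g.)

Heat available from the water dropping to 0 °C: 544·4.18·28.7 = 65262 J.
Melting all 453 g of ice would need 453·334 = 151302 J.
That's not enough to melt it all — equilibrium is at 0 °C with ice remaining.
Mass melted = 65262/334 ≈ 195.4 g.

m_melted ≈ 195 g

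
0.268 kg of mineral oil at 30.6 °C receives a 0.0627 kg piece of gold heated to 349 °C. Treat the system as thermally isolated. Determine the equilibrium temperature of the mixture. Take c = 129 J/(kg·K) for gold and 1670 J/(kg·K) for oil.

Conservation of energy gives ΣQ = 0:
0.0627*129*(T − 349) + 0.268*1670*(T − 30.6) = 0
8.088(T − 349) + 447.56(T − 30.6) = 0
(8.088 + 447.56) T = 8.088*349 + 447.56*30.6
T ≈ 36.25 °C

T_f ≈ 36.3 °C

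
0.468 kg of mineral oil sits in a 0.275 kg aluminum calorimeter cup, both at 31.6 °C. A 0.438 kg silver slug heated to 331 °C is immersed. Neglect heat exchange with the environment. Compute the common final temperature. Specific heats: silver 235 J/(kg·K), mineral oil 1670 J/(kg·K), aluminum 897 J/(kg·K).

T_f ≈ 58.8 °C

Energy conservation, ΣQ = 0:
0.438*235*(T − 331) + 0.468*1670*(T − 31.6) + 0.275*897*(T − 31.6) = 0
102.93(T − 331) + 781.56(T − 31.6) + 246.68(T − 31.6) = 0
1131.2 T = 66562
T ≈ 58.84 °C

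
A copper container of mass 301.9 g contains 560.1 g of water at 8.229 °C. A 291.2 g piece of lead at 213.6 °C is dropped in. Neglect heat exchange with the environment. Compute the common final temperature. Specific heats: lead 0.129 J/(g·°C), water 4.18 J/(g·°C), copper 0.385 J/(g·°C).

T_f ≈ 11.3 °C

Conservation of energy gives ΣQ = 0:
291.2*0.129*(T − 213.6) + 560.1*4.18*(T − 8.229) + 301.9*0.385*(T − 8.229) = 0
37.56(T − 213.6) + 2341.2(T − 8.229) + 116.23(T − 8.229) = 0
2495 T = 28246
T = 28246/2495 ≈ 11.32 °C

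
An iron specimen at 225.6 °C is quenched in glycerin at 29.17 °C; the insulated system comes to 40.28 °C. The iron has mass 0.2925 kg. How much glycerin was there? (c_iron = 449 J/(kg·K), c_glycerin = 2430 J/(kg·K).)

|Q_iron| = |Q_glycerin|:
0.2925·449·(225.6 − 40.28) = m·2430·(40.28 − 29.17)
26997 m = 24339  ⇒  m ≈ 0.9015 kg

m ≈ 0.902 kg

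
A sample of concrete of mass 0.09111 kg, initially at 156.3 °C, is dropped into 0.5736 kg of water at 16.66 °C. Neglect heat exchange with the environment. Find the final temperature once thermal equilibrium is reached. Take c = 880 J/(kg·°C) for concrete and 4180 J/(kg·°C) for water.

T_f ≈ 21.2 °C

Set heat shed by the hot body equal to heat absorbed by the cold body:
0.09111·880·(156.3 − T) = 0.5736·4180·(T − 16.66)
80.18(156.3 − T) = 2397.6(T − 16.66)
2477.8 T = 52476  ⇒  T ≈ 21.18 °C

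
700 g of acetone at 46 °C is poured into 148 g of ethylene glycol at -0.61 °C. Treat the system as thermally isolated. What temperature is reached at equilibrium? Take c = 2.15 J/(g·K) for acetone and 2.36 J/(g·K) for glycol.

Heat gained plus heat lost sum to zero:
700×2.15×(T − 46) + 148×2.36×(T − (-0.61)) = 0
1854.3 T = 69017
T = 69017 / 1854.3 = 37.2 °C

T_f ≈ 37.2 °C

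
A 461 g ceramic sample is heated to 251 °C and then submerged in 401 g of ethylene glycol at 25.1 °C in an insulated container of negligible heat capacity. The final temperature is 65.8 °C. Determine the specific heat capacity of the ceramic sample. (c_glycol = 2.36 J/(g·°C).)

c ≈ 0.451 J/(g·°C)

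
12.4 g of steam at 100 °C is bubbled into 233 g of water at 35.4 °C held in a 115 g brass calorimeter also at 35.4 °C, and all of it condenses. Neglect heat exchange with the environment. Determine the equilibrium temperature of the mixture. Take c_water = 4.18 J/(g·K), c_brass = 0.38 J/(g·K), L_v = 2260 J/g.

Let T be the final temperature. ΣQ_i = 0:
latent heat released on condensation: 12.4·2260 = 28024
  condensed water 100 °C→T: 51.83(T − 100)
  original water: 973.94(T − 35.4)
  cup: 43.7(T − 35.4)
1069.5 T = 28024 + 5183.2 + 36024 = 69232
T ≈ 64.73 °C — below 100 °C, confirming all the steam condensed.

T_f ≈ 64.7 °C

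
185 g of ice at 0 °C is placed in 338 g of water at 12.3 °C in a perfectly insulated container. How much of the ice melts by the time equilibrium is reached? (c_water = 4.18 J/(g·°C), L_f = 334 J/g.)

m_melted ≈ 52 g

Heat available from the water dropping to 0 °C: 338×4.18×12.3 = 17378 J.
Melting all 185 g of ice would need 185×334 = 61790 J.
Since 17378 < 61790 J, not all the ice melts; equilibrium is at 0 °C.
m_melted×334 = 17378  ⇒  m_melted ≈ 52.03 g.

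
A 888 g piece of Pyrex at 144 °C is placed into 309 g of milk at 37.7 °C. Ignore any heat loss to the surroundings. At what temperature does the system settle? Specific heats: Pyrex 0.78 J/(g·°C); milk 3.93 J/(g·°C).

Energy conservation, ΣQ = 0:
888*0.78*(T − 144) + 309*3.93*(T − 37.7) = 0
692.64(T − 144) + 1214.4(T − 37.7) = 0
(692.64 + 1214.4) T = 692.64*144 + 1214.4*37.7
T ≈ 76.31 °C

T_f ≈ 76.3 °C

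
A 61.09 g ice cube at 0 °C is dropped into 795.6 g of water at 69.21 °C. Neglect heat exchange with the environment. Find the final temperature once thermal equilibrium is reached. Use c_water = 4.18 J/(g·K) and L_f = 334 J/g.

Energy conservation, ΣQ = 0:
fusion: m_ice L_f = 61.09×334 = 20404
  meltwater 0→T: 61.09×4.18×T = 255.36 T
  water: 3325.6(T − 69.21)
3581 T = 230165 − 20404 = 209761
T ≈ 58.58 °C (positive, so assuming full melt was valid).

T_f ≈ 58.6 °C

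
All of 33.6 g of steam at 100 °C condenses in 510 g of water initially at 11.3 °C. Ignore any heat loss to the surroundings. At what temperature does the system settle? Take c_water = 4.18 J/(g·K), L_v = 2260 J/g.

T_f ≈ 50.2 °C

Let T be the final temperature. ΣQ_i = 0:
condense steam: −33.6×2260 = −75936
  condensate cools 100→T: 33.6×4.18×(T − 100) = 140.45(T − 100)
  original water: 2131.8(T − 11.3)
2272.2 T = 75936 + 14045 + 24089 = 114070
T ≈ 50.20 °C (< 100 °C, so full condensation is consistent).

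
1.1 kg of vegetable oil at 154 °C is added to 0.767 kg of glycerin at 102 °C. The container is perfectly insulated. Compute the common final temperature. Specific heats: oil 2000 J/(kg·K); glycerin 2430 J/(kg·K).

Heat lost by the oil equals heat gained by the glycerin:
1.1×2000×(154 − T) = 0.767×2430×(T − 102)
2200(154 − T) = 1863.8(T − 102)
4063.8 T = 528909  ⇒  T ≈ 130.15 °C

T_f ≈ 130.2 °C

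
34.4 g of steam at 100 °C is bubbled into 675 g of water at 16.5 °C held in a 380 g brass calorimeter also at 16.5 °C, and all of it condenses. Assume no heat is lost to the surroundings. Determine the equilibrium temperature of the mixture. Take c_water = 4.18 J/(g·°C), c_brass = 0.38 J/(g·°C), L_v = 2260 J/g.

Energy balance with sensible and latent terms:
latent heat released on condensation: 34.4·2260 = 77744
  condensed water 100 °C→T: 143.79(T − 100)
  original water: 2821.5(T − 16.5)
  cup: 144.4(T − 16.5)
3109.7 T = 77744 + 14379 + 48937 = 141061
T ≈ 45.36 °C (< 100 °C, so full condensation is consistent).

T_f ≈ 45.4 °C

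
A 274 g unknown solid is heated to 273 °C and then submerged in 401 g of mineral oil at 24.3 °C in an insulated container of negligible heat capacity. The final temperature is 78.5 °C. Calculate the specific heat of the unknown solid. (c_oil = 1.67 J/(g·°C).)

m_s c (T_s − T_f) = m_oil c_oil (T_f − T_0):
274×c×(273 − 78.5) = 401×1.67×(78.5 − 24.3)
53293 c = 36296  ⇒  c ≈ 0.6811 J/(g·°C)

c ≈ 0.681 J/(g·°C)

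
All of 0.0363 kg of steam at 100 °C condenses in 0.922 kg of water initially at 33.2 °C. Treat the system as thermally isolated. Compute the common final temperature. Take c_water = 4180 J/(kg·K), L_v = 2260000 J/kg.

T_f ≈ 56.2 °C

Setting the total heat transfer to zero:
latent heat released on condensation: 0.0363·2260000 = 82038; condensed water 100 °C→T: 151.73(T − 100); original water: 3854(T − 33.2)
4005.7 T = 82038 + 15173 + 127951 = 225163
T ≈ 56.21 °C — below 100 °C, confirming all the steam condensed.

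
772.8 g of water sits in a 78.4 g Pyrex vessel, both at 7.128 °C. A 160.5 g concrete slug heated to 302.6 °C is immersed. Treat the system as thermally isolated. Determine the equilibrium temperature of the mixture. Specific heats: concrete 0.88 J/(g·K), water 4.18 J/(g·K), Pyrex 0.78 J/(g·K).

T_f ≈ 19.3 °C

Heat gained plus heat lost sum to zero:
160.5×0.88×(T − 302.6) + 772.8×4.18×(T − 7.128) + 78.4×0.78×(T − 7.128) = 0
141.24(T − 302.6) + 3230.3(T − 7.128) + 61.15(T − 7.128) = 0
(141.24 + 3230.3 + 61.15) T = 141.24×302.6 + 3230.3×7.128 + 61.15×7.128
T ≈ 19.29 °C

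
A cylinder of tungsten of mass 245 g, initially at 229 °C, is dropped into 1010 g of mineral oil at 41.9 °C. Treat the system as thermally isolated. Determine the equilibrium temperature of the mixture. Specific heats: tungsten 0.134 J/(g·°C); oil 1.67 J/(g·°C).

With ΣQ=0 the equilibrium temperature is the m·c-weighted mean:
T_f = (32.83·229 + 1686.7·41.9) / (32.83 + 1686.7)
    = 78191 / 1719.5 ≈ 45.47 °C

T_f ≈ 45.5 °C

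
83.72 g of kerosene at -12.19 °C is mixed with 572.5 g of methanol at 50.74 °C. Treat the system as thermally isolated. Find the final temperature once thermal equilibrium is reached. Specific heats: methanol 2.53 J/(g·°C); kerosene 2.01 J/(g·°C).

T_f ≈ 44.2 °C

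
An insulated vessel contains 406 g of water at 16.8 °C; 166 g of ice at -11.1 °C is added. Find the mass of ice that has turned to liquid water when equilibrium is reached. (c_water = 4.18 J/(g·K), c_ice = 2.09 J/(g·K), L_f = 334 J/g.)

m_melted ≈ 73.8 g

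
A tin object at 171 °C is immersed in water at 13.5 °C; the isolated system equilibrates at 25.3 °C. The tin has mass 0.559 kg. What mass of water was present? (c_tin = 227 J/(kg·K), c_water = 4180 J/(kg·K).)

Heat lost by the tin = heat gained by the water:
0.559×227×(171 − 25.3) = m×4180×(25.3 − 13.5)
49324 m = 18488  ⇒  m ≈ 0.3748 kg

m ≈ 0.375 kg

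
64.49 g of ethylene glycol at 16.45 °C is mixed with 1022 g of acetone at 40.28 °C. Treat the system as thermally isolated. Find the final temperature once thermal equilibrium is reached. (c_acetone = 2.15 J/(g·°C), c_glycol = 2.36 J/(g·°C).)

Heat lost by the acetone equals heat gained by the glycol:
1022*2.15*(40.28 − T) = 64.49*2.36*(T − 16.45)
2197.3(40.28 − T) = 152.2(T − 16.45)
2349.5 T = 91011  ⇒  T ≈ 38.74 °C

T_f ≈ 38.7 °C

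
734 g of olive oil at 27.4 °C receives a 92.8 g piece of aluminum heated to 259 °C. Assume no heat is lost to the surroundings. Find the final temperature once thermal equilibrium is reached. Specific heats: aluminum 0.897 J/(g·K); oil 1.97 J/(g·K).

Conservation of energy gives ΣQ = 0:
92.8·0.897·(T − 259) + 734·1.97·(T − 27.4) = 0
83.24(T − 259) + 1446(T − 27.4) = 0
1529.2 T = 61179
T = 61179/1529.2 ≈ 40.01 °C

T_f ≈ 40.0 °C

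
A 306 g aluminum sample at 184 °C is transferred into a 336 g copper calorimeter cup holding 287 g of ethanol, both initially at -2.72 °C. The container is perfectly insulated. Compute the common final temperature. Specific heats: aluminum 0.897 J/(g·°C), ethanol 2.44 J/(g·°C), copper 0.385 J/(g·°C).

T_f ≈ 43.7 °C

Setting the total heat transfer to zero:
306*0.897*(T − 184) + 287*2.44*(T − (-2.72)) + 336*0.385*(T − (-2.72)) = 0
274.48(T − 184) + 700.28(T − (-2.72)) + 129.36(T − (-2.72)) = 0
1104.1 T = 48248
T = 48248 / 1104.1 = 43.7 °C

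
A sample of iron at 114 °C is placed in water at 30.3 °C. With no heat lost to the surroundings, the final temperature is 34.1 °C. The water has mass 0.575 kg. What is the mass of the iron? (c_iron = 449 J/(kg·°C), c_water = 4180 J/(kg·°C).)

m ≈ 0.255 kg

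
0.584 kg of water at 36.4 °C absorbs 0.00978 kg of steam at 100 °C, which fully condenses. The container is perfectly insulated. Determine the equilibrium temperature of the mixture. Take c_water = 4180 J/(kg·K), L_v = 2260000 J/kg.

T_f ≈ 46.4 °C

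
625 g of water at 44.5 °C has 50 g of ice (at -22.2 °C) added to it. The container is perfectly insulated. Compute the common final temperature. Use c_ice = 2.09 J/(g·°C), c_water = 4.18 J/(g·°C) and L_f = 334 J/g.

Heat gained plus heat lost sum to zero:
warm ice to 0 °C: 50·2.09·(0 − (-22.2)) = 2319.9
  fusion: m_ice L_f = 50·334 = 16700
  meltwater 0→T: 50·4.18·T = 209 T
  water cools: 625·4.18·(T − 44.5) = 2612.5(T − 44.5)
2821.5 T = 116256 − 19020 = 97236
T ≈ 34.46 °C. Since T > 0 °C, the all-ice-melts assumption holds.

T_f ≈ 34.5 °C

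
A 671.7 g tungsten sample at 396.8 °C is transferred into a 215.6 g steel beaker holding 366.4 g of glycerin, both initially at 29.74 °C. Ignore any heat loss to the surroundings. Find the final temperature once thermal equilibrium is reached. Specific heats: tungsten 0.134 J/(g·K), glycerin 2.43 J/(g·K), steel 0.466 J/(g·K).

Heat gained plus heat lost sum to zero:
671.7·0.134·(T − 396.8) + 366.4·2.43·(T − 29.74) + 215.6·0.466·(T − 29.74) = 0
90.01(T − 396.8) + 890.35(T − 29.74) + 100.47(T − 29.74) = 0
1080.8 T = 65182
T = 65182/1080.8 ≈ 60.31 °C

T_f ≈ 60.3 °C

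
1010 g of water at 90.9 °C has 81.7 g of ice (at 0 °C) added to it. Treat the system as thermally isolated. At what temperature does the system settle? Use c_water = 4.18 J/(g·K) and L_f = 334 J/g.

T_f ≈ 78.1 °C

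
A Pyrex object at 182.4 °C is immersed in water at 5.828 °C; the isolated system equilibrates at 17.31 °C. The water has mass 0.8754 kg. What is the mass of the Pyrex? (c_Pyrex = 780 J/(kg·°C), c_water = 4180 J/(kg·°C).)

m ≈ 0.326 kg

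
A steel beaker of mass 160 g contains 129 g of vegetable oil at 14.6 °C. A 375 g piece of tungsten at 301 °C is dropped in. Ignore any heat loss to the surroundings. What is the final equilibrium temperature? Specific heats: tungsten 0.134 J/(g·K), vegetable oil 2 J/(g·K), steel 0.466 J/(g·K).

T_f ≈ 52.2 °C

Conservation of energy gives ΣQ = 0:
375×0.134×(T − 301) + 129×2×(T − 14.6) + 160×0.466×(T − 14.6) = 0
50.25(T − 301) + 258(T − 14.6) + 74.56(T − 14.6) = 0
382.81 T = 19981
T ≈ 52.19 °C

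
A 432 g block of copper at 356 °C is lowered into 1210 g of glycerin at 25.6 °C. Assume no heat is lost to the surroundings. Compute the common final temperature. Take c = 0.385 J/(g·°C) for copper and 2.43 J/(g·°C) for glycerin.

T_f is the heat-capacity-weighted average of the initial temperatures:
T_f = (166.32*356 + 2940.3*25.6) / (166.32 + 2940.3)
    = 134482 / 3106.6 ≈ 43.29 °C

T_f ≈ 43.3 °C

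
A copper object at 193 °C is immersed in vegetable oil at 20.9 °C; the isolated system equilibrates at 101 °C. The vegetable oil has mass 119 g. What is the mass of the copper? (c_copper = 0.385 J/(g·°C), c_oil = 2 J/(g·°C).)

m ≈ 538 g

Setting the total heat transfer to zero:
m·0.385·(101 − 193) + 119·2·(101 − 20.9) = 0
-35.42 m = -19064
m = -19064/-35.42 ≈ 538.2 g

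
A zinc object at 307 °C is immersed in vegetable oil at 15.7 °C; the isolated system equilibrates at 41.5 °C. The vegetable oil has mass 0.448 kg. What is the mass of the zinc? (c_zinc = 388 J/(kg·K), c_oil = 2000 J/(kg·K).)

Heat lost by the zinc = heat gained by the oil:
m·388·(307 − 41.5) = 0.448·2000·(41.5 − 15.7)
103014 m = 23117  ⇒  m ≈ 0.2244 kg

m ≈ 0.224 kg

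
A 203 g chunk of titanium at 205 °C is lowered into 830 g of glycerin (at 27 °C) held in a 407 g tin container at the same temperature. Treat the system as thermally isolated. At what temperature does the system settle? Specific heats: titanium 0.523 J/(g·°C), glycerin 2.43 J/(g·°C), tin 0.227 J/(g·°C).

T_f ≈ 35.5 °C

T_f is the heat-capacity-weighted average of the initial temperatures:
T_f = (106.17×205 + 2016.9×27 + 92.39×27) / (106.17 + 2016.9 + 92.39)
    = 78715 / 2215.5 ≈ 35.53 °C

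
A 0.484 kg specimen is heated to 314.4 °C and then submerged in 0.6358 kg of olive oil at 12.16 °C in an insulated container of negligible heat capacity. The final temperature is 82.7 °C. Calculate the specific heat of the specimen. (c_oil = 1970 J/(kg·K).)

c ≈ 788 J/(kg·K)

Heat lost by the specimen = heat gained by the oil:
0.484×c×(314.4 − 82.7) = 0.6358×1970×(82.7 − 12.16)
112.14 c = 88353  ⇒  c ≈ 787.9 J/(kg·K)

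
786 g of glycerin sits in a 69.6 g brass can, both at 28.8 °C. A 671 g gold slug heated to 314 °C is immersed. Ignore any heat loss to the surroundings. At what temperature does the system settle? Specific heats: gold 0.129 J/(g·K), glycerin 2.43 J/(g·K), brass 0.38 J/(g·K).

T_f ≈ 41.0 °C

Energy conservation, ΣQ = 0:
671*0.129*(T − 314) + 786*2.43*(T − 28.8) + 69.6*0.38*(T − 28.8) = 0
(86.56 + 1910 + 26.45) T = 86.56*314 + 1910*28.8 + 26.45*28.8
T = 82949/2023 ≈ 41.00 °C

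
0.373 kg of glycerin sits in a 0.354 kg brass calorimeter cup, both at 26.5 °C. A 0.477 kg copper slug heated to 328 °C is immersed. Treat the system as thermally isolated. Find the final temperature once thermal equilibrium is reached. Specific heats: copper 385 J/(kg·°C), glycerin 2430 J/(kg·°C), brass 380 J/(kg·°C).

Taking heat into each body as positive, Σ m c ΔT = 0:
0.477*385*(T − 328) + 0.373*2430*(T − 26.5) + 0.354*380*(T − 26.5) = 0
(183.64 + 906.39 + 134.52) T = 183.64*328 + 906.39*26.5 + 134.52*26.5
T = 87820/1224.6 ≈ 71.72 °C

T_f ≈ 71.7 °C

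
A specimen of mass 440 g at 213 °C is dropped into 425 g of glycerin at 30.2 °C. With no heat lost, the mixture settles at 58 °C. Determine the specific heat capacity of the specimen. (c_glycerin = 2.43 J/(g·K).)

c ≈ 0.421 J/(g·K)

Taking heat into each body as positive, Σ m c ΔT = 0:
440·c·(58 − 213) + 425·2.43·(58 − 30.2) = 0
-68200 c = -28710
c = -28710/-68200 ≈ 0.421 J/(g·K)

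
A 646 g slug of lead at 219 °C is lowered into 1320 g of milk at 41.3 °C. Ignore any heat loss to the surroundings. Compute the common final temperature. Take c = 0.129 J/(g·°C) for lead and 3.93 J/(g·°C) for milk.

T_f ≈ 44.1 °C

Let T be the final temperature. ΣQ_i = 0:
646×0.129×(T − 219) + 1320×3.93×(T − 41.3) = 0
5270.9 T = 232498
T ≈ 44.11 °C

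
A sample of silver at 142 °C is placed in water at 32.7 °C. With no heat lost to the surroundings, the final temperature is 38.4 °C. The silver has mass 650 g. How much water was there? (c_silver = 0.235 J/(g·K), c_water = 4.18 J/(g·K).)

Taking heat into each body as positive, Σ m c ΔT = 0:
650·0.235·(38.4 − 142) + m·4.18·(38.4 − 32.7) = 0
23.83 m = 15825
m = 15825/23.83 ≈ 664.2 g

m ≈ 664 g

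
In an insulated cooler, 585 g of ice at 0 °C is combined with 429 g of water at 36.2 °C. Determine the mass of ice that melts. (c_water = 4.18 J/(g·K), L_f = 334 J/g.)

m_melted ≈ 194 g

Heat available from the water dropping to 0 °C: 429·4.18·36.2 = 64915 J.
Melting all 585 g of ice would need 585·334 = 195390 J.
Since 64915 < 195390 J, not all the ice melts; equilibrium is at 0 °C.
m_melt = 64915 / L_f = 194.4 g.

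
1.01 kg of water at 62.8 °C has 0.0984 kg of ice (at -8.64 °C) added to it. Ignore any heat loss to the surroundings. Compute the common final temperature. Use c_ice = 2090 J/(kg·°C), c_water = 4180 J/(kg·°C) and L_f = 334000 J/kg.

Let T be the final temperature. ΣQ_i = 0:
warm ice to 0 °C: 0.0984×2090×(0 − (-8.64)) = 1776.9; fusion: m_ice L_f = 0.0984×334000 = 32866; warm the meltwater: 411.31 T; water: 4221.8(T − 62.8)
4633.1 T = 265129 − 34642 = 230487
T ≈ 49.75 °C. Since T > 0 °C, the all-ice-melts assumption holds.

T_f ≈ 49.7 °C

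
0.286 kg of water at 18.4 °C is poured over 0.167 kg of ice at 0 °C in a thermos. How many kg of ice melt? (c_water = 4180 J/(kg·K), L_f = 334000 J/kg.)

Water can give up m c ΔT = 0.286·4180·18.4 = 21997 J before reaching 0 °C.
Melting all 0.167 kg of ice would need 0.167·334000 = 55778 J.
That's not enough to melt it all — equilibrium is at 0 °C with ice remaining.
Mass melted = 21997/334000 ≈ 0.06586 kg.

m_melted ≈ 0.0659 kg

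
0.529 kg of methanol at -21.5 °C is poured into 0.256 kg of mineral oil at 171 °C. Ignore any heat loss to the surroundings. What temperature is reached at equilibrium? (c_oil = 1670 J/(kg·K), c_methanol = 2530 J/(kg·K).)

T_f ≈ 25.1 °C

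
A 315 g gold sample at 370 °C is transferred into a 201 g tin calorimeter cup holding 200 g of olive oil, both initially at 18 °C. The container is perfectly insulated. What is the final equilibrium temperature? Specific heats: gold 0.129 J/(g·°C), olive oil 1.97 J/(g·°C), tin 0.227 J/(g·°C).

T_f ≈ 47.8 °C

T_f is the heat-capacity-weighted average of the initial temperatures:
T_f = (40.63·370 + 394·18 + 45.63·18) / (40.63 + 394 + 45.63)
    = 22948 / 480.26 ≈ 47.78 °C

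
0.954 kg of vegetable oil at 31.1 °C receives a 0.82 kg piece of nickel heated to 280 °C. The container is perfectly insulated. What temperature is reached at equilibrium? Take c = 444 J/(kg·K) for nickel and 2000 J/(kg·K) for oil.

T_f ≈ 71.0 °C

Let T be the final temperature. ΣQ_i = 0:
0.82*444*(T − 280) + 0.954*2000*(T − 31.1) = 0
364.08(T − 280) + 1908(T − 31.1) = 0
2272.1 T = 161281
T = 161281/2272.1 ≈ 70.98 °C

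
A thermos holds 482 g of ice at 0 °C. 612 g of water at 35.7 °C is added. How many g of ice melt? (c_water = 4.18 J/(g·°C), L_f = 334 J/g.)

Heat available from the water dropping to 0 °C: 612×4.18×35.7 = 91326 J.
Fully melting the ice requires m_ice L_f = 482×334 = 160988 J.
Since 91326 < 160988 J, not all the ice melts; equilibrium is at 0 °C.
m_melted×334 = 91326  ⇒  m_melted ≈ 273.4 g.

m_melted ≈ 273 g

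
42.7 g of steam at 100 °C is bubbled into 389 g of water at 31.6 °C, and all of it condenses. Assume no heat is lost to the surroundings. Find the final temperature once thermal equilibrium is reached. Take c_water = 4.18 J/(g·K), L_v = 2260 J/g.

T_f ≈ 91.8 °C

Taking heat into each body as positive, Σ m c ΔT = 0:
latent heat released on condensation: 42.7×2260 = 96502; condensed water 100 °C→T: 178.49(T − 100); water warms: 389×4.18×(T − 31.6) = 1626(T − 31.6)
1804.5 T = 96502 + 17849 + 51382 = 165733
T ≈ 91.84 °C (< 100 °C, so full condensation is consistent).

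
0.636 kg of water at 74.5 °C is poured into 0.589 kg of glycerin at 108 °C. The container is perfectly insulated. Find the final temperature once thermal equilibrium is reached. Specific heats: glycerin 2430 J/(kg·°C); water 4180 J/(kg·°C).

Heat gained plus heat lost sum to zero:
0.589*2430*(T − 108) + 0.636*4180*(T − 74.5) = 0
(1431.3 + 2658.5) T = 1431.3*108 + 2658.5*74.5
T = 352634 / 4089.8 = 86.2 °C

T_f ≈ 86.2 °C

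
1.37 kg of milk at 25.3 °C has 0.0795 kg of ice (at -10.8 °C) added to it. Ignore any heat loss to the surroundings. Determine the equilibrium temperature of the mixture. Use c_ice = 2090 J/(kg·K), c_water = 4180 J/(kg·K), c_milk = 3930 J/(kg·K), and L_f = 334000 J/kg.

T_f ≈ 18.9 °C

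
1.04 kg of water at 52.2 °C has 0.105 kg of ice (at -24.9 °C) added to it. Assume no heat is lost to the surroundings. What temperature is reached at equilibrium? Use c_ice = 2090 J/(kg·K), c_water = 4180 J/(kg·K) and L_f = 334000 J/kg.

T_f ≈ 38.9 °C

Energy balance with sensible and latent terms:
warm ice to 0 °C: 0.105·2090·(0 − (-24.9)) = 5464.3; melt ice: 0.105·334000 = 35070; meltwater 0→T: 0.105·4180·T = 438.9 T; water cools: 1.04·4180·(T − 52.2) = 4347.2(T − 52.2)
4786.1 T = 226924 − 40534 = 186390
T ≈ 38.94 °C (positive, so assuming full melt was valid).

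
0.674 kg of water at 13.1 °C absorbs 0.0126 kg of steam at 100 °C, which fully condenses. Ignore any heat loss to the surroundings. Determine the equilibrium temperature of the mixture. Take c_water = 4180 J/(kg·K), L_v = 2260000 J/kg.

Taking heat into each body as positive, Σ m c ΔT = 0:
latent heat released on condensation: 0.0126·2260000 = 28476
  condensed water 100 °C→T: 52.67(T − 100)
  water warms: 0.674·4180·(T − 13.1) = 2817.3(T − 13.1)
2870 T = 28476 + 5266.8 + 36907 = 70650
T ≈ 24.62 °C, under the boiling point, so the assumption holds.

T_f ≈ 24.6 °C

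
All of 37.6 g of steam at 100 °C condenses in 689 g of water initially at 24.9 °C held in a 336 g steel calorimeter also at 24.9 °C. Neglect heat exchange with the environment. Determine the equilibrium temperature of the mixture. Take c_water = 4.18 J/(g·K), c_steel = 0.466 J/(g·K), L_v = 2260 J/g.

T_f ≈ 55.2 °C

Setting the total heat transfer to zero:
latent heat released on condensation: 37.6·2260 = 84976
  condensed water 100 °C→T: 157.17(T − 100)
  water warms: 689·4.18·(T − 24.9) = 2880(T − 24.9)
  steel cup: 336·0.466·(T − 24.9) = 156.58(T − 24.9)
3193.8 T = 84976 + 15717 + 75611 = 176304
T ≈ 55.20 °C — below 100 °C, confirming all the steam condensed.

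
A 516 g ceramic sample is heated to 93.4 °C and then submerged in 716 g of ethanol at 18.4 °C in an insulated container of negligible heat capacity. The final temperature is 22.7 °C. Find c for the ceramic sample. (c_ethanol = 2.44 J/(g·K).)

m_s c (T_s − T_f) = m_ethanol c_ethanol (T_f − T_0):
516×c×(93.4 − 22.7) = 716×2.44×(22.7 − 18.4)
36481 c = 7512.3  ⇒  c ≈ 0.2059 J/(g·K)

c ≈ 0.206 J/(g·K)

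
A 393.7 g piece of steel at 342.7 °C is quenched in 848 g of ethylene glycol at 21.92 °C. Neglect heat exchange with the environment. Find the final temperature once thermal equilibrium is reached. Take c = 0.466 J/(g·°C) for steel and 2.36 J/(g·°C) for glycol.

Heat lost by the steel equals heat gained by the glycol:
393.7·0.466·(342.7 − T) = 848·2.36·(T − 21.92)
183.46(342.7 − T) = 2001.3(T − 21.92)
2184.7 T = 106741  ⇒  T ≈ 48.86 °C

T_f ≈ 48.9 °C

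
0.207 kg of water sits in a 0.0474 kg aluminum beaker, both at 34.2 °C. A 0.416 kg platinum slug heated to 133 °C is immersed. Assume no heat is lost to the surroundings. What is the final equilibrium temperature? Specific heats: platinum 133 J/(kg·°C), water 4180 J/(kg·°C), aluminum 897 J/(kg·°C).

Setting the total heat transfer to zero:
0.416*133*(T − 133) + 0.207*4180*(T − 34.2) + 0.0474*897*(T − 34.2) = 0
55.33(T − 133) + 865.26(T − 34.2) + 42.52(T − 34.2) = 0
963.11 T = 38405
T = 38405/963.11 ≈ 39.88 °C

T_f ≈ 39.9 °C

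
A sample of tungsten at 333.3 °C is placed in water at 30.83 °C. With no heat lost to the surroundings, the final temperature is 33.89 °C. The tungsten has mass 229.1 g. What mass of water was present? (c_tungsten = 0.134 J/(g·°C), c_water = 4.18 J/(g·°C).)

Heat gained plus heat lost sum to zero:
229.1·0.134·(33.89 − 333.3) + m·4.18·(33.89 − 30.83) = 0
12.79 m = 9191.7
m = 9191.7/12.79 ≈ 718.6 g

m ≈ 719 g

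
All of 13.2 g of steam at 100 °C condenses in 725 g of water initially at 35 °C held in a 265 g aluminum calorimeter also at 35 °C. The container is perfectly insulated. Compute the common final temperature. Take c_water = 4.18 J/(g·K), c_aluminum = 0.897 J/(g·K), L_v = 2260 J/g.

Sum of m c ΔT and latent-heat terms is zero:
latent heat released on condensation: 13.2·2260 = 29832
  condensate cools 100→T: 13.2·4.18·(T − 100) = 55.18(T − 100)
  water warms: 725·4.18·(T − 35) = 3030.5(T − 35)
  cup: 237.71(T − 35)
3323.4 T = 29832 + 5517.6 + 114387 = 149737
T ≈ 45.06 °C — below 100 °C, confirming all the steam condensed.

T_f ≈ 45.1 °C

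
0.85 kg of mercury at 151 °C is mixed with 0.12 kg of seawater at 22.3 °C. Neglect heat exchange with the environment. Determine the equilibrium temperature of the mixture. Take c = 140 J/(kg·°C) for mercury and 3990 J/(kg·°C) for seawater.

T_f ≈ 47.9 °C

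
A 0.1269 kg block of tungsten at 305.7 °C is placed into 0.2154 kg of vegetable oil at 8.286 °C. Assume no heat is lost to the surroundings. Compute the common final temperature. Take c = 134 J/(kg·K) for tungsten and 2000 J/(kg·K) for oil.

T_f ≈ 19.6 °C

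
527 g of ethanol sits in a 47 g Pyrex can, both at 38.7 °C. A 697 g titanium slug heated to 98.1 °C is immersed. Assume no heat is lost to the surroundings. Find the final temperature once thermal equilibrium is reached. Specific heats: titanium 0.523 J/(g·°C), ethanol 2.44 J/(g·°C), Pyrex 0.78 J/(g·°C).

With ΣQ=0 the equilibrium temperature is the m·c-weighted mean:
T_f = (364.53·98.1 + 1285.9·38.7 + 36.66·38.7) / (364.53 + 1285.9 + 36.66)
    = 86943 / 1687.1 ≈ 51.53 °C

T_f ≈ 51.5 °C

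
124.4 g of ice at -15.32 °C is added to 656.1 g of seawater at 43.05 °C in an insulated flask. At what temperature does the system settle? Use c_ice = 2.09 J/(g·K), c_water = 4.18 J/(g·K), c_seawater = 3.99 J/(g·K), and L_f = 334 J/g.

Setting the total heat transfer to zero:
warm ice to 0 °C: 124.4×2.09×(0 − (-15.32)) = 3983.1; fusion: m_ice L_f = 124.4×334 = 41550; warm the meltwater: 519.99 T; seawater: 2617.8(T − 43.05)
3137.8 T = 112698 − 45533 = 67165
T ≈ 21.40 °C (positive, so assuming full melt was valid).

T_f ≈ 21.4 °C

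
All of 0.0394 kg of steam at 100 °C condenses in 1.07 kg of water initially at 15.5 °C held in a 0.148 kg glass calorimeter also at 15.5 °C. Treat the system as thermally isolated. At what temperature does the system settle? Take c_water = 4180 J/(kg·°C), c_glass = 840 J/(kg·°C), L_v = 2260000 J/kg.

T_f ≈ 37.1 °C

Energy conservation, ΣQ = 0:
condense steam: −0.0394·2260000 = −89044
  condensed water 100 °C→T: 164.69(T − 100)
  original water: 4472.6(T − 15.5)
  glass cup: 0.148·840·(T − 15.5) = 124.32(T − 15.5)
4761.6 T = 89044 + 16469 + 71252 = 176765
T ≈ 37.12 °C, under the boiling point, so the assumption holds.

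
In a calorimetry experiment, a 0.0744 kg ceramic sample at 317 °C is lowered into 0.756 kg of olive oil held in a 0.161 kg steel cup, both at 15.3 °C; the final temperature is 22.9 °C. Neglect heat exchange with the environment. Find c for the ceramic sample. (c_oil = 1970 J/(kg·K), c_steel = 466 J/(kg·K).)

c ≈ 543 J/(kg·K)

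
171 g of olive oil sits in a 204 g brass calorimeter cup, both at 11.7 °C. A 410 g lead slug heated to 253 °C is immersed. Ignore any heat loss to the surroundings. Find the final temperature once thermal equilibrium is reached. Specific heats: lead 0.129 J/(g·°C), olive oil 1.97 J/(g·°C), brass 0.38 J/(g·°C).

Taking heat into each body as positive, Σ m c ΔT = 0:
410*0.129*(T − 253) + 171*1.97*(T − 11.7) + 204*0.38*(T − 11.7) = 0
(52.89 + 336.87 + 77.52) T = 52.89*253 + 336.87*11.7 + 77.52*11.7
T ≈ 39.01 °C

T_f ≈ 39.0 °C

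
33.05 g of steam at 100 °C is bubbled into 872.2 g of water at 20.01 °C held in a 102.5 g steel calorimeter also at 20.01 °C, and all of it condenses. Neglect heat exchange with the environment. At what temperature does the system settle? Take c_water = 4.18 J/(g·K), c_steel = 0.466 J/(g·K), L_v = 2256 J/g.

T_f ≈ 42.4 °C

Sum of m c ΔT and latent-heat terms is zero:
condense steam: −33.05×2256 = −74561; condensate cools 100→T: 33.05×4.18×(T − 100) = 138.15(T − 100); original water: 3645.8(T − 20.01); steel cup: 102.5×0.466×(T − 20.01) = 47.77(T − 20.01)
3831.7 T = 74561 + 13815 + 73908 = 162284
T ≈ 42.35 °C — below 100 °C, confirming all the steam condensed.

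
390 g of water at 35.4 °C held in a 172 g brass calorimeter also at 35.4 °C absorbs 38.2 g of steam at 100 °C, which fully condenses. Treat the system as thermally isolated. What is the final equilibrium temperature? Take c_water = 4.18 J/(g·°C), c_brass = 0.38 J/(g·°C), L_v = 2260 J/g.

Net heat exchanged in the isolated system is zero:
latent heat released on condensation: 38.2×2260 = 86332
  condensate cools 100→T: 38.2×4.18×(T − 100) = 159.68(T − 100)
  water warms: 390×4.18×(T − 35.4) = 1630.2(T − 35.4)
  cup: 65.36(T − 35.4)
1855.2 T = 86332 + 15968 + 60023 = 162322
T ≈ 87.49 °C — below 100 °C, confirming all the steam condensed.

T_f ≈ 87.5 °C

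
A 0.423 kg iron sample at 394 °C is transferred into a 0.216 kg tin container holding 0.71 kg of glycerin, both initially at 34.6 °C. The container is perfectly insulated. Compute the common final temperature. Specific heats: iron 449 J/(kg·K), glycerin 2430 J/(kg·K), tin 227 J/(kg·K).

T_f ≈ 69.4 °C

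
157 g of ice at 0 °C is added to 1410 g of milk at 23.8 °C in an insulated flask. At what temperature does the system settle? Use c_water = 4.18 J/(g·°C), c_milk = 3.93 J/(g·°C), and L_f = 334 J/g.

T_f ≈ 12.8 °C

Taking heat into each body as positive, Σ m c ΔT = 0:
fusion: m_ice L_f = 157×334 = 52438
  warm the meltwater: 656.26 T
  milk: 5541.3(T − 23.8)
6197.6 T = 131883 − 52438 = 79445
T ≈ 12.82 °C (positive, so assuming full melt was valid).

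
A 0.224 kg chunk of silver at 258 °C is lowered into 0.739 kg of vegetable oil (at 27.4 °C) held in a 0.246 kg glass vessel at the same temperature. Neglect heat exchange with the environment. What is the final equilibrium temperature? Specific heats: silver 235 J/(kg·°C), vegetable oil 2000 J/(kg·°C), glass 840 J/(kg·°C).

Let T be the final temperature. ΣQ_i = 0:
0.224·235·(T − 258) + 0.739·2000·(T − 27.4) + 0.246·840·(T − 27.4) = 0
52.64(T − 258) + 1478(T − 27.4) + 206.64(T − 27.4) = 0
(52.64 + 1478 + 206.64) T = 52.64·258 + 1478·27.4 + 206.64·27.4
T = 59740/1737.3 ≈ 34.39 °C

T_f ≈ 34.4 °C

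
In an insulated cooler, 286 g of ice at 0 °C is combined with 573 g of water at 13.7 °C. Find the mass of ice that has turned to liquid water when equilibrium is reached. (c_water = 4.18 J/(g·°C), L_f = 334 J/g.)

m_melted ≈ 98.2 g

Cooling the water to 0 °C releases 573×4.18×13.7 = 32813 J.
Melting all 286 g of ice would need 286×334 = 95524 J.
That's not enough to melt it all — equilibrium is at 0 °C with ice remaining.
m_melted×334 = 32813  ⇒  m_melted ≈ 98.24 g.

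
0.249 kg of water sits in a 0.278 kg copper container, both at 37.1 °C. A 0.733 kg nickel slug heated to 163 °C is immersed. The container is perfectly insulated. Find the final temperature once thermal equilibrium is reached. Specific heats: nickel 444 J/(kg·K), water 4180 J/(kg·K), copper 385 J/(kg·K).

Conservation of energy gives ΣQ = 0:
0.733×444×(T − 163) + 0.249×4180×(T − 37.1) + 0.278×385×(T − 37.1) = 0
(325.45 + 1040.8 + 107.03) T = 325.45×163 + 1040.8×37.1 + 107.03×37.1
T = 95634 / 1473.3 = 64.9 °C

T_f ≈ 64.9 °C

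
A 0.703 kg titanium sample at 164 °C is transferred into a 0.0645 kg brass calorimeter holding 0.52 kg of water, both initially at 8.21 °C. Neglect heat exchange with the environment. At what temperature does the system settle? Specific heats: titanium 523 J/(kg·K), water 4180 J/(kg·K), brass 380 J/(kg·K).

T_f ≈ 30.5 °C

Taking heat into each body as positive, Σ m c ΔT = 0:
0.703*523*(T − 164) + 0.52*4180*(T − 8.21) + 0.0645*380*(T − 8.21) = 0
(367.67 + 2173.6 + 24.51) T = 367.67*164 + 2173.6*8.21 + 24.51*8.21
T ≈ 30.53 °C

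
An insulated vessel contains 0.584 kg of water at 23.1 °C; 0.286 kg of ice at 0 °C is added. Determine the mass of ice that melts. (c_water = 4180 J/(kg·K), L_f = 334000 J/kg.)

m_melted ≈ 0.169 kg

Heat available from the water dropping to 0 °C: 0.584·4180·23.1 = 56390 J.
Fully melting the ice requires m_ice L_f = 0.286·334000 = 95524 J.
Since 56390 < 95524 J, not all the ice melts; equilibrium is at 0 °C.
m_melted·334000 = 56390  ⇒  m_melted ≈ 0.1688 kg.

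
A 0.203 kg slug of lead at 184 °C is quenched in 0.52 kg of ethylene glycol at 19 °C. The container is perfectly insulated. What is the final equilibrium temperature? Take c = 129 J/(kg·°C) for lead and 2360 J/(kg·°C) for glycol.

T_f ≈ 22.4 °C

With ΣQ=0 the equilibrium temperature is the m·c-weighted mean:
T_f = (26.19×184 + 1227.2×19) / (26.19 + 1227.2)
    = 28135 / 1253.4 ≈ 22.45 °C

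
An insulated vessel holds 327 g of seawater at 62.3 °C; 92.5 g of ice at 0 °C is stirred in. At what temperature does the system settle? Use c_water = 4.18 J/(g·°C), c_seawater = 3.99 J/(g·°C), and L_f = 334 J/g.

Conservation of energy gives ΣQ = 0:
fusion: m_ice L_f = 92.5×334 = 30895; warm the meltwater: 386.65 T; seawater cools: 327×3.99×(T − 62.3) = 1304.7(T − 62.3)
1691.4 T = 81285 − 30895 = 50390
T ≈ 29.79 °C — above 0 °C, consistent with complete melting.

T_f ≈ 29.8 °C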